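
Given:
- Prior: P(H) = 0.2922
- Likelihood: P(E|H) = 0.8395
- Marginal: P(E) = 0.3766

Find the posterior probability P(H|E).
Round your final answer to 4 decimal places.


Using Bayes' theorem:

P(H|E) = P(E|H) × P(H) / P(E)
       = 0.8395 × 0.2922 / 0.3766
       = 0.24530190 / 0.3766
       = 0.6514

The evidence strengthens our belief in H.
Prior: 0.2922 → Posterior: 0.6514


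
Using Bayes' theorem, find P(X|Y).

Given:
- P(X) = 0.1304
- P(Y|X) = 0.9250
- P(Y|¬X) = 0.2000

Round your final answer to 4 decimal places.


Bayes' theorem: P(X|Y) = P(Y|X) × P(X) / P(Y)

Step 1: Calculate P(Y) using law of total probability
P(Y) = P(Y|X)P(X) + P(Y|¬X)P(¬X)
     = 0.9250 × 0.1304 + 0.2000 × 0.8696
     = 0.12062000 + 0.17392000
     = 0.29454000

Step 2: Apply Bayes' theorem
P(X|Y) = P(Y|X) × P(X) / P(Y)
       = 0.12062000 / 0.29454000
       = 0.4095


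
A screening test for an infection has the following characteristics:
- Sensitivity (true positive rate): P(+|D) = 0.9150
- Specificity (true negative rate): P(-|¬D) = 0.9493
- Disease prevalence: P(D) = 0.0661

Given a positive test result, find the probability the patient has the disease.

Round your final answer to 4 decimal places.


Let D = has disease, + = positive test

Given:
- P(D) = 0.0661 (prevalence)
- P(+|D) = 0.9150 (sensitivity)
- P(-|¬D) = 0.9493 (specificity)
- P(+|¬D) = 0.0507 (false positive rate = 1 - specificity)

Step 1: Find P(+)
P(+) = P(+|D)P(D) + P(+|¬D)P(¬D)
     = 0.9150 × 0.0661 + 0.0507 × 0.9339
     = 0.06048150 + 0.04734873
     = 0.10783023

Step 2: Apply Bayes' theorem for P(D|+)
P(D|+) = P(+|D)P(D) / P(+)
       = 0.06048150 / 0.10783023
       = 0.5609


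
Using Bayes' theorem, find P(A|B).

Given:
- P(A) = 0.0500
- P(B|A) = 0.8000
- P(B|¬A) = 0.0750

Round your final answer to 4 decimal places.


Bayes' theorem: P(A|B) = P(B|A) × P(A) / P(B)

Step 1: Calculate P(B) using law of total probability
P(B) = P(B|A)P(A) + P(B|¬A)P(¬A)
     = 0.8000 × 0.0500 + 0.0750 × 0.9500
     = 0.04000000 + 0.07125000
     = 0.11125000

Step 2: Apply Bayes' theorem
P(A|B) = P(B|A) × P(A) / P(B)
       = 0.04000000 / 0.11125000
       = 0.3596


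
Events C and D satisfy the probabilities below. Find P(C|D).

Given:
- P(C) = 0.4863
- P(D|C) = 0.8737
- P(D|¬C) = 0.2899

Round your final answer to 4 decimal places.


Bayes' theorem: P(C|D) = P(D|C) × P(C) / P(D)

Step 1: Calculate P(D) using law of total probability
P(D) = P(D|C)P(C) + P(D|¬C)P(¬C)
     = 0.8737 × 0.4863 + 0.2899 × 0.5137
     = 0.42488031 + 0.14892163
     = 0.57380194

Step 2: Apply Bayes' theorem
P(C|D) = P(D|C) × P(C) / P(D)
       = 0.42488031 / 0.57380194
       = 0.7405


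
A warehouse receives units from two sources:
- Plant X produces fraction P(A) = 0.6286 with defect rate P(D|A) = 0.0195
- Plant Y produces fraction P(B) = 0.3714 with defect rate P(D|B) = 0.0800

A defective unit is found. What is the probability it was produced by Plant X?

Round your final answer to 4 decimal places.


Let A = from Plant X, D = defective

Given:
- P(A) = 0.6286, P(B) = 0.3714
- P(D|A) = 0.0195, P(D|B) = 0.0800

Step 1: Find P(D)
P(D) = P(D|A)P(A) + P(D|B)P(B)
     = 0.0195 × 0.6286 + 0.0800 × 0.3714
     = 0.01225770 + 0.02971200
     = 0.04196970

Step 2: Apply Bayes' theorem
P(A|D) = P(D|A)P(A) / P(D)
       = 0.01225770 / 0.04196970
       = 0.2921


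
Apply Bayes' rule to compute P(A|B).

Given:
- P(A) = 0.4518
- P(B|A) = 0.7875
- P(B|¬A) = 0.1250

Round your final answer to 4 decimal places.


Bayes' theorem: P(A|B) = P(B|A) × P(A) / P(B)

Step 1: Calculate P(B) using law of total probability
P(B) = P(B|A)P(A) + P(B|¬A)P(¬A)
     = 0.7875 × 0.4518 + 0.1250 × 0.5482
     = 0.35579250 + 0.06852500
     = 0.42431750

Step 2: Apply Bayes' theorem
P(A|B) = P(B|A) × P(A) / P(B)
       = 0.35579250 / 0.42431750
       = 0.8385


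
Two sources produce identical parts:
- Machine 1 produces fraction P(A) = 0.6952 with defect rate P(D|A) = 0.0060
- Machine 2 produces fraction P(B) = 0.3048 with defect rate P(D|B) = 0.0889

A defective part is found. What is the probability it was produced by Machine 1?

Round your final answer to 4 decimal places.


Let A = from Machine 1, D = defective

Given:
- P(A) = 0.6952, P(B) = 0.3048
- P(D|A) = 0.0060, P(D|B) = 0.0889

Step 1: Find P(D)
P(D) = P(D|A)P(A) + P(D|B)P(B)
     = 0.0060 × 0.6952 + 0.0889 × 0.3048
     = 0.00417120 + 0.02709672
     = 0.03126792

Step 2: Apply Bayes' theorem
P(A|D) = P(D|A)P(A) / P(D)
       = 0.00417120 / 0.03126792
       = 0.1334


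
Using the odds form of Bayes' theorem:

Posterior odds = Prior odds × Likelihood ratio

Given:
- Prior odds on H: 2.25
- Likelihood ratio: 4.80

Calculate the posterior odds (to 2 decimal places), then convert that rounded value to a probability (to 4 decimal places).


Step 1: Calculate posterior odds
Posterior odds = Prior odds × LR
               = 2.25 × 4.80
               = 10.80

Step 2: Convert to probability
P(H|E) = Posterior odds / (1 + Posterior odds)
       = 10.80 / (1 + 10.80)
       = 10.80 / 11.80
       = 0.9153

The evidence increased P(H) from 0.6923 to 0.9153.


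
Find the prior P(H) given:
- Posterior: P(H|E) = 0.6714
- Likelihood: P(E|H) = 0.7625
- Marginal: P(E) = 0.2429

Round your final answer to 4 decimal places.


From Bayes' theorem: P(H|E) = P(E|H) × P(H) / P(E)

Rearranging for P(H):
P(H) = P(H|E) × P(E) / P(E|H)
     = 0.6714 × 0.2429 / 0.7625
     = 0.16308306 / 0.7625
     = 0.2139


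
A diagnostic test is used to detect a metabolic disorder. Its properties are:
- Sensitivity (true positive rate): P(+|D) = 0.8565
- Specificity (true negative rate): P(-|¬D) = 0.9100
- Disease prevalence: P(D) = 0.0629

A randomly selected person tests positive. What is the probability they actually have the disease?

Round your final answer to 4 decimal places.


Let D = has disease, + = positive test

Given:
- P(D) = 0.0629 (prevalence)
- P(+|D) = 0.8565 (sensitivity)
- P(-|¬D) = 0.9100 (specificity)
- P(+|¬D) = 0.0900 (false positive rate = 1 - specificity)

Step 1: Find P(+)
P(+) = P(+|D)P(D) + P(+|¬D)P(¬D)
     = 0.8565 × 0.0629 + 0.0900 × 0.9371
     = 0.05387385 + 0.08433900
     = 0.13821285

Step 2: Apply Bayes' theorem for P(D|+)
P(D|+) = P(+|D)P(D) / P(+)
       = 0.05387385 / 0.13821285
       = 0.3898


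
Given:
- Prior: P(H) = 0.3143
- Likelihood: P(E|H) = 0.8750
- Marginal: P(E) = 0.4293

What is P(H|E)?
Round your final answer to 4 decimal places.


Using Bayes' theorem:

P(H|E) = P(E|H) × P(H) / P(E)
       = 0.8750 × 0.3143 / 0.4293
       = 0.27501250 / 0.4293
       = 0.6406

The evidence strengthens our belief in H.
Prior: 0.3143 → Posterior: 0.6406


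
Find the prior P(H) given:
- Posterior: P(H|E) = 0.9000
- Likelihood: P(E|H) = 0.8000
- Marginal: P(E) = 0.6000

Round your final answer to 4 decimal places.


From Bayes' theorem: P(H|E) = P(E|H) × P(H) / P(E)

Rearranging for P(H):
P(H) = P(H|E) × P(E) / P(E|H)
     = 0.9000 × 0.6000 / 0.8000
     = 0.54000000 / 0.8000
     = 0.6750


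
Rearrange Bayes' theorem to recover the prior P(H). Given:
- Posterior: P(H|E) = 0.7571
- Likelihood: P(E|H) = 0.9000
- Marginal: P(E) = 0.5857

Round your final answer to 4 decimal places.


From Bayes' theorem: P(H|E) = P(E|H) × P(H) / P(E)

Rearranging for P(H):
P(H) = P(H|E) × P(E) / P(E|H)
     = 0.7571 × 0.5857 / 0.9000
     = 0.44343347 / 0.9000
     = 0.4927


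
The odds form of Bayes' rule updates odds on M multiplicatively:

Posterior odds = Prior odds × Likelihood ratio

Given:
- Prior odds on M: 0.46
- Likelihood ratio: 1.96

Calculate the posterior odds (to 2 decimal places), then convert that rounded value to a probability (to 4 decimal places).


Step 1: Calculate posterior odds
Posterior odds = Prior odds × LR
               = 0.46 × 1.96
               = 0.90

Step 2: Convert to probability
P(M|E) = Posterior odds / (1 + Posterior odds)
       = 0.90 / (1 + 0.90)
       = 0.90 / 1.90
       = 0.4737

The evidence increased P(M) from 0.3151 to 0.4737.


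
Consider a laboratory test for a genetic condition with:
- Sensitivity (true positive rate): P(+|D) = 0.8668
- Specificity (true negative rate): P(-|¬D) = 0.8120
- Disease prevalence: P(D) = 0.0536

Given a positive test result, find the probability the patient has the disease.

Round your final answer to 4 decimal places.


Let D = has disease, + = positive test

Given:
- P(D) = 0.0536 (prevalence)
- P(+|D) = 0.8668 (sensitivity)
- P(-|¬D) = 0.8120 (specificity)
- P(+|¬D) = 0.1880 (false positive rate = 1 - specificity)

Step 1: Find P(+)
P(+) = P(+|D)P(D) + P(+|¬D)P(¬D)
     = 0.8668 × 0.0536 + 0.1880 × 0.9464
     = 0.04646048 + 0.17792320
     = 0.22438368

Step 2: Apply Bayes' theorem for P(D|+)
P(D|+) = P(+|D)P(D) / P(+)
       = 0.04646048 / 0.22438368
       = 0.2071


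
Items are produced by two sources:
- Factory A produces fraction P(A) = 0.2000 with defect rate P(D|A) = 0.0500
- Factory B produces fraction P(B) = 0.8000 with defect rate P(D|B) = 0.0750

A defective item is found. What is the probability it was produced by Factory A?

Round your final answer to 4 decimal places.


Let A = from Factory A, D = defective

Given:
- P(A) = 0.2000, P(B) = 0.8000
- P(D|A) = 0.0500, P(D|B) = 0.0750

Step 1: Find P(D)
P(D) = P(D|A)P(A) + P(D|B)P(B)
     = 0.0500 × 0.2000 + 0.0750 × 0.8000
     = 0.01000000 + 0.06000000
     = 0.07000000

Step 2: Apply Bayes' theorem
P(A|D) = P(D|A)P(A) / P(D)
       = 0.01000000 / 0.07000000
       = 0.1429


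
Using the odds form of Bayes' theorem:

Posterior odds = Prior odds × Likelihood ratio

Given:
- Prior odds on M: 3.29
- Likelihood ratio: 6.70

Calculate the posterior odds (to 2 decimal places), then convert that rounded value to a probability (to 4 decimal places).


Step 1: Calculate posterior odds
Posterior odds = Prior odds × LR
               = 3.29 × 6.70
               = 22.04

Step 2: Convert to probability
P(M|E) = Posterior odds / (1 + Posterior odds)
       = 22.04 / (1 + 22.04)
       = 22.04 / 23.04
       = 0.9566

The evidence increased P(M) from 0.7669 to 0.9566.


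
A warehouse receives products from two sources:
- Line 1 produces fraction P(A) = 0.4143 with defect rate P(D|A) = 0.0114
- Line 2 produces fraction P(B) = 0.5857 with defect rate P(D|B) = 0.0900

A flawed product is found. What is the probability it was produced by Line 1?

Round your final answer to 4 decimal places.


Let A = from Line 1, D = flawed

Given:
- P(A) = 0.4143, P(B) = 0.5857
- P(D|A) = 0.0114, P(D|B) = 0.0900

Step 1: Find P(D)
P(D) = P(D|A)P(A) + P(D|B)P(B)
     = 0.0114 × 0.4143 + 0.0900 × 0.5857
     = 0.00472302 + 0.05271300
     = 0.05743602

Step 2: Apply Bayes' theorem
P(A|D) = P(D|A)P(A) / P(D)
       = 0.00472302 / 0.05743602
       = 0.0822


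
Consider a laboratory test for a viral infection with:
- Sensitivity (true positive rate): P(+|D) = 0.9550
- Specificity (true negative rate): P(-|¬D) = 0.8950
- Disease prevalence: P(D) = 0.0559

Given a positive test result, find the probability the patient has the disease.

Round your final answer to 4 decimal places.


Let D = has disease, + = positive test

Given:
- P(D) = 0.0559 (prevalence)
- P(+|D) = 0.9550 (sensitivity)
- P(-|¬D) = 0.8950 (specificity)
- P(+|¬D) = 0.1050 (false positive rate = 1 - specificity)

Step 1: Find P(+)
P(+) = P(+|D)P(D) + P(+|¬D)P(¬D)
     = 0.9550 × 0.0559 + 0.1050 × 0.9441
     = 0.05338450 + 0.09913050
     = 0.15251500

Step 2: Apply Bayes' theorem for P(D|+)
P(D|+) = P(+|D)P(D) / P(+)
       = 0.05338450 / 0.15251500
       = 0.3500


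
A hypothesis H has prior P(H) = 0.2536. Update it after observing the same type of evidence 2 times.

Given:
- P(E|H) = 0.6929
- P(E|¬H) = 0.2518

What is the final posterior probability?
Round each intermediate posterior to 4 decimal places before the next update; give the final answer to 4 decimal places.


Sequential Bayesian updating:

Initial prior: P(H) = 0.2536

Update 1:
  P(E) = 0.6929 × 0.2536 + 0.2518 × 0.7464 = 0.17571944 + 0.18794352 = 0.36366296
  P(H|E) = 0.17571944 / 0.36366296 = 0.4832

Update 2:
  P(E) = 0.6929 × 0.4832 + 0.2518 × 0.5168 = 0.33480928 + 0.13013024 = 0.46493952
  P(H|E) = 0.33480928 / 0.46493952 = 0.7201

Final posterior: 0.7201


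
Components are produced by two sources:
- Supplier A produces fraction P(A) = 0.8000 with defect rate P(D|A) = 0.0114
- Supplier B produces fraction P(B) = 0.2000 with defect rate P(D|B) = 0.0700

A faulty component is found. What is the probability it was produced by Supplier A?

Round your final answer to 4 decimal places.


Let A = from Supplier A, D = faulty

Given:
- P(A) = 0.8000, P(B) = 0.2000
- P(D|A) = 0.0114, P(D|B) = 0.0700

Step 1: Find P(D)
P(D) = P(D|A)P(A) + P(D|B)P(B)
     = 0.0114 × 0.8000 + 0.0700 × 0.2000
     = 0.00912000 + 0.01400000
     = 0.02312000

Step 2: Apply Bayes' theorem
P(A|D) = P(D|A)P(A) / P(D)
       = 0.00912000 / 0.02312000
       = 0.3945


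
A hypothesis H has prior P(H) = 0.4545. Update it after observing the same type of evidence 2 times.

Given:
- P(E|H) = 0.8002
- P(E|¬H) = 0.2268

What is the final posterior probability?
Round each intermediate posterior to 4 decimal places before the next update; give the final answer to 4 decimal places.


Sequential Bayesian updating:

Initial prior: P(H) = 0.4545

Update 1:
  P(E) = 0.8002 × 0.4545 + 0.2268 × 0.5455 = 0.36369090 + 0.12371940 = 0.48741030
  P(H|E) = 0.36369090 / 0.48741030 = 0.7462

Update 2:
  P(E) = 0.8002 × 0.7462 + 0.2268 × 0.2538 = 0.59710924 + 0.05756184 = 0.65467108
  P(H|E) = 0.59710924 / 0.65467108 = 0.9121

Final posterior: 0.9121


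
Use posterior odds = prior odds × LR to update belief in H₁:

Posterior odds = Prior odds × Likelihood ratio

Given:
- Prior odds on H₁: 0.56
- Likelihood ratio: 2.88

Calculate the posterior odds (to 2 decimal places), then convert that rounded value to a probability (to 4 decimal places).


Step 1: Calculate posterior odds
Posterior odds = Prior odds × LR
               = 0.56 × 2.88
               = 1.61

Step 2: Convert to probability
P(H₁|E) = Posterior odds / (1 + Posterior odds)
       = 1.61 / (1 + 1.61)
       = 1.61 / 2.61
       = 0.6169

The evidence increased P(H₁) from 0.3590 to 0.6169.


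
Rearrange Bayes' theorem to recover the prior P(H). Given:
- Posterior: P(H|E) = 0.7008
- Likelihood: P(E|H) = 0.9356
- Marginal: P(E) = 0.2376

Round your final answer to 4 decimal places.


From Bayes' theorem: P(H|E) = P(E|H) × P(H) / P(E)

Rearranging for P(H):
P(H) = P(H|E) × P(E) / P(E|H)
     = 0.7008 × 0.2376 / 0.9356
     = 0.16651008 / 0.9356
     = 0.1780


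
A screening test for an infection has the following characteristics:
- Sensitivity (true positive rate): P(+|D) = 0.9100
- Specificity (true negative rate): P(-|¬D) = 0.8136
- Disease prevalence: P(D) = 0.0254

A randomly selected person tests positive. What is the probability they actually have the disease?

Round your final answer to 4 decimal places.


Let D = has disease, + = positive test

Given:
- P(D) = 0.0254 (prevalence)
- P(+|D) = 0.9100 (sensitivity)
- P(-|¬D) = 0.8136 (specificity)
- P(+|¬D) = 0.1864 (false positive rate = 1 - specificity)

Step 1: Find P(+)
P(+) = P(+|D)P(D) + P(+|¬D)P(¬D)
     = 0.9100 × 0.0254 + 0.1864 × 0.9746
     = 0.02311400 + 0.18166544
     = 0.20477944

Step 2: Apply Bayes' theorem for P(D|+)
P(D|+) = P(+|D)P(D) / P(+)
       = 0.02311400 / 0.20477944
       = 0.1129


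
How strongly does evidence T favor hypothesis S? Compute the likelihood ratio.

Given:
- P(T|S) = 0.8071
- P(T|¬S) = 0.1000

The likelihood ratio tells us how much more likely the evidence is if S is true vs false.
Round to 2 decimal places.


Likelihood Ratio (LR) = P(T|S) / P(T|¬S)

LR = 0.8071 / 0.1000
   = 8.07

The evidence is 8.07 times more likely if S is true than if S is false.
LR > 1, so observing T raises the odds in favor of S.


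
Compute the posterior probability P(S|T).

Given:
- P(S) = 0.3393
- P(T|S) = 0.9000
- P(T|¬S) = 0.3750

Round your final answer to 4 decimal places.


Bayes' theorem: P(S|T) = P(T|S) × P(S) / P(T)

Step 1: Calculate P(T) using law of total probability
P(T) = P(T|S)P(S) + P(T|¬S)P(¬S)
     = 0.9000 × 0.3393 + 0.3750 × 0.6607
     = 0.30537000 + 0.24776250
     = 0.55313250

Step 2: Apply Bayes' theorem
P(S|T) = P(T|S) × P(S) / P(T)
       = 0.30537000 / 0.55313250
       = 0.5521


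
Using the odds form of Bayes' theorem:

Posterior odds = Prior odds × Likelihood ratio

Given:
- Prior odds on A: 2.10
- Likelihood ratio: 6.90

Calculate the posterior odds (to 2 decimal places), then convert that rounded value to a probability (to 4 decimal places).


Step 1: Calculate posterior odds
Posterior odds = Prior odds × LR
               = 2.10 × 6.90
               = 14.49

Step 2: Convert to probability
P(A|E) = Posterior odds / (1 + Posterior odds)
       = 14.49 / (1 + 14.49)
       = 14.49 / 15.49
       = 0.9354

The evidence increased P(A) from 0.6774 to 0.9354.


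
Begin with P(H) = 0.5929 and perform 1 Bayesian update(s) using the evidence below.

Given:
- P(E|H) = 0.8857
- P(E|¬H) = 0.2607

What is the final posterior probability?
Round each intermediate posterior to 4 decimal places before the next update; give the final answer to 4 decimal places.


Sequential Bayesian updating:

Initial prior: P(H) = 0.5929

Update 1:
  P(E) = 0.8857 × 0.5929 + 0.2607 × 0.4071 = 0.52513153 + 0.10613097 = 0.63126250
  P(H|E) = 0.52513153 / 0.63126250 = 0.8319

Final posterior: 0.8319


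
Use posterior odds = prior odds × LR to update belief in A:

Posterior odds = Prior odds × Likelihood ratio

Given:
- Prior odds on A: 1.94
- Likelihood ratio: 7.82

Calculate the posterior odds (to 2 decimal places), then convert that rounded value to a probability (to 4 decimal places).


Step 1: Calculate posterior odds
Posterior odds = Prior odds × LR
               = 1.94 × 7.82
               = 15.17

Step 2: Convert to probability
P(A|E) = Posterior odds / (1 + Posterior odds)
       = 15.17 / (1 + 15.17)
       = 15.17 / 16.17
       = 0.9382

The evidence increased P(A) from 0.6599 to 0.9382.


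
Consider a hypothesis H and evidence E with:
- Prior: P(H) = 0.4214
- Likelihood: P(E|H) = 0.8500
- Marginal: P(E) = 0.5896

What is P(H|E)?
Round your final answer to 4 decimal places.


Using Bayes' theorem:

P(H|E) = P(E|H) × P(H) / P(E)
       = 0.8500 × 0.4214 / 0.5896
       = 0.35819000 / 0.5896
       = 0.6075

The evidence strengthens our belief in H.
Prior: 0.4214 → Posterior: 0.6075


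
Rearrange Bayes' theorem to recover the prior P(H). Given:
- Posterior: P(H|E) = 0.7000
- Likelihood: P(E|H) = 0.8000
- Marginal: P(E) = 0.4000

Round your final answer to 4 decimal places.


From Bayes' theorem: P(H|E) = P(E|H) × P(H) / P(E)

Rearranging for P(H):
P(H) = P(H|E) × P(E) / P(E|H)
     = 0.7000 × 0.4000 / 0.8000
     = 0.28000000 / 0.8000
     = 0.3500


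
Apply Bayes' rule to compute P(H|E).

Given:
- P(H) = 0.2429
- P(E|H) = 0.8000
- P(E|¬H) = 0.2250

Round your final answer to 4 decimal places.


Bayes' theorem: P(H|E) = P(E|H) × P(H) / P(E)

Step 1: Calculate P(E) using law of total probability
P(E) = P(E|H)P(H) + P(E|¬H)P(¬H)
     = 0.8000 × 0.2429 + 0.2250 × 0.7571
     = 0.19432000 + 0.17034750
     = 0.36466750

Step 2: Apply Bayes' theorem
P(H|E) = P(E|H) × P(H) / P(E)
       = 0.19432000 / 0.36466750
       = 0.5329


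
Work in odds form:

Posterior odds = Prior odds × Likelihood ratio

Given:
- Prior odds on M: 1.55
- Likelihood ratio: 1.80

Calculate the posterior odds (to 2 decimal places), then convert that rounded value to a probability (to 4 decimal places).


Step 1: Calculate posterior odds
Posterior odds = Prior odds × LR
               = 1.55 × 1.80
               = 2.79

Step 2: Convert to probability
P(M|E) = Posterior odds / (1 + Posterior odds)
       = 2.79 / (1 + 2.79)
       = 2.79 / 3.79
       = 0.7361

The evidence increased P(M) from 0.6078 to 0.7361.


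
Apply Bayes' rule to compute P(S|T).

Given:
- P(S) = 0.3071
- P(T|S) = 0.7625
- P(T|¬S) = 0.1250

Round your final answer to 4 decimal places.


Bayes' theorem: P(S|T) = P(T|S) × P(S) / P(T)

Step 1: Calculate P(T) using law of total probability
P(T) = P(T|S)P(S) + P(T|¬S)P(¬S)
     = 0.7625 × 0.3071 + 0.1250 × 0.6929
     = 0.23416375 + 0.08661250
     = 0.32077625

Step 2: Apply Bayes' theorem
P(S|T) = P(T|S) × P(S) / P(T)
       = 0.23416375 / 0.32077625
       = 0.7300


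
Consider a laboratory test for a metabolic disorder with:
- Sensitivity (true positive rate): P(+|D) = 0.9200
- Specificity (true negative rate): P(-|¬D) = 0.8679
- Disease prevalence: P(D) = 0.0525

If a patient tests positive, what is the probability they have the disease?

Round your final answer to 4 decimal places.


Let D = has disease, + = positive test

Given:
- P(D) = 0.0525 (prevalence)
- P(+|D) = 0.9200 (sensitivity)
- P(-|¬D) = 0.8679 (specificity)
- P(+|¬D) = 0.1321 (false positive rate = 1 - specificity)

Step 1: Find P(+)
P(+) = P(+|D)P(D) + P(+|¬D)P(¬D)
     = 0.9200 × 0.0525 + 0.1321 × 0.9475
     = 0.04830000 + 0.12516475
     = 0.17346475

Step 2: Apply Bayes' theorem for P(D|+)
P(D|+) = P(+|D)P(D) / P(+)
       = 0.04830000 / 0.17346475
       = 0.2784


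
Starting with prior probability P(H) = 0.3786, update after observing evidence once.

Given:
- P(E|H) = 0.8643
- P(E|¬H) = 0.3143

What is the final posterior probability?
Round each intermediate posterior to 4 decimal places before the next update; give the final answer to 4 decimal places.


Sequential Bayesian updating:

Initial prior: P(H) = 0.3786

Update 1:
  P(E) = 0.8643 × 0.3786 + 0.3143 × 0.6214 = 0.32722398 + 0.19530602 = 0.52253000
  P(H|E) = 0.32722398 / 0.52253000 = 0.6262

Final posterior: 0.6262


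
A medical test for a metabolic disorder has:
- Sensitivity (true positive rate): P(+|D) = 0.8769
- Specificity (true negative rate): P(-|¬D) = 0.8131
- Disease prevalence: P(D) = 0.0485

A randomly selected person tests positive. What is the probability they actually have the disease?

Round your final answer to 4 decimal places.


Let D = has disease, + = positive test

Given:
- P(D) = 0.0485 (prevalence)
- P(+|D) = 0.8769 (sensitivity)
- P(-|¬D) = 0.8131 (specificity)
- P(+|¬D) = 0.1869 (false positive rate = 1 - specificity)

Step 1: Find P(+)
P(+) = P(+|D)P(D) + P(+|¬D)P(¬D)
     = 0.8769 × 0.0485 + 0.1869 × 0.9515
     = 0.04252965 + 0.17783535
     = 0.22036500

Step 2: Apply Bayes' theorem for P(D|+)
P(D|+) = P(+|D)P(D) / P(+)
       = 0.04252965 / 0.22036500
       = 0.1930


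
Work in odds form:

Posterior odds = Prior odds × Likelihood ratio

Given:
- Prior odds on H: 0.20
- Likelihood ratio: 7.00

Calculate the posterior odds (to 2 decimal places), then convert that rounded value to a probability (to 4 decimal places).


Step 1: Calculate posterior odds
Posterior odds = Prior odds × LR
               = 0.20 × 7.00
               = 1.40

Step 2: Convert to probability
P(H|E) = Posterior odds / (1 + Posterior odds)
       = 1.40 / (1 + 1.40)
       = 1.40 / 2.40
       = 0.5833

The evidence increased P(H) from 0.1667 to 0.5833.


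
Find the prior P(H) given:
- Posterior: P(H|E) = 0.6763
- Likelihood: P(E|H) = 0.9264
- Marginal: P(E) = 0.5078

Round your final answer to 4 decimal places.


From Bayes' theorem: P(H|E) = P(E|H) × P(H) / P(E)

Rearranging for P(H):
P(H) = P(H|E) × P(E) / P(E|H)
     = 0.6763 × 0.5078 / 0.9264
     = 0.34342514 / 0.9264
     = 0.3707


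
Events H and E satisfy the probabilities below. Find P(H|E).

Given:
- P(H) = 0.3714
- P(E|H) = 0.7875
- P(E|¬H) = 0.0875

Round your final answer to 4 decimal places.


Bayes' theorem: P(H|E) = P(E|H) × P(H) / P(E)

Step 1: Calculate P(E) using law of total probability
P(E) = P(E|H)P(H) + P(E|¬H)P(¬H)
     = 0.7875 × 0.3714 + 0.0875 × 0.6286
     = 0.29247750 + 0.05500250
     = 0.34748000

Step 2: Apply Bayes' theorem
P(H|E) = P(E|H) × P(H) / P(E)
       = 0.29247750 / 0.34748000
       = 0.8417


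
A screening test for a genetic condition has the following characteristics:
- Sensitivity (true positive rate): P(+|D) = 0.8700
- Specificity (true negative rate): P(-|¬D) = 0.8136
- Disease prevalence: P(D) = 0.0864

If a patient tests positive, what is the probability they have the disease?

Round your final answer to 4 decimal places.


Let D = has disease, + = positive test

Given:
- P(D) = 0.0864 (prevalence)
- P(+|D) = 0.8700 (sensitivity)
- P(-|¬D) = 0.8136 (specificity)
- P(+|¬D) = 0.1864 (false positive rate = 1 - specificity)

Step 1: Find P(+)
P(+) = P(+|D)P(D) + P(+|¬D)P(¬D)
     = 0.8700 × 0.0864 + 0.1864 × 0.9136
     = 0.07516800 + 0.17029504
     = 0.24546304

Step 2: Apply Bayes' theorem for P(D|+)
P(D|+) = P(+|D)P(D) / P(+)
       = 0.07516800 / 0.24546304
       = 0.3062


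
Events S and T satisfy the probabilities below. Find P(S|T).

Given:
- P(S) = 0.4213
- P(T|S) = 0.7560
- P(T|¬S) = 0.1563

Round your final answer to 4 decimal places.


Bayes' theorem: P(S|T) = P(T|S) × P(S) / P(T)

Step 1: Calculate P(T) using law of total probability
P(T) = P(T|S)P(S) + P(T|¬S)P(¬S)
     = 0.7560 × 0.4213 + 0.1563 × 0.5787
     = 0.31850280 + 0.09045081
     = 0.40895361

Step 2: Apply Bayes' theorem
P(S|T) = P(T|S) × P(S) / P(T)
       = 0.31850280 / 0.40895361
       = 0.7788


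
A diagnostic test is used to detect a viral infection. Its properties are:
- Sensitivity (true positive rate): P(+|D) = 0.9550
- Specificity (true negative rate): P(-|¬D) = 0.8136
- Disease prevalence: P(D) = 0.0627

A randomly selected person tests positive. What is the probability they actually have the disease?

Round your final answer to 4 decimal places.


Let D = has disease, + = positive test

Given:
- P(D) = 0.0627 (prevalence)
- P(+|D) = 0.9550 (sensitivity)
- P(-|¬D) = 0.8136 (specificity)
- P(+|¬D) = 0.1864 (false positive rate = 1 - specificity)

Step 1: Find P(+)
P(+) = P(+|D)P(D) + P(+|¬D)P(¬D)
     = 0.9550 × 0.0627 + 0.1864 × 0.9373
     = 0.05987850 + 0.17471272
     = 0.23459122

Step 2: Apply Bayes' theorem for P(D|+)
P(D|+) = P(+|D)P(D) / P(+)
       = 0.05987850 / 0.23459122
       = 0.2552


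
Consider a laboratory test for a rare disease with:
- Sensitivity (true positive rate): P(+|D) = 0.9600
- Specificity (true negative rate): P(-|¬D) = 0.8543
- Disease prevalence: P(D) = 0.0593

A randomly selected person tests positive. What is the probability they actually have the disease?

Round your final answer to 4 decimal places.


Let D = has disease, + = positive test

Given:
- P(D) = 0.0593 (prevalence)
- P(+|D) = 0.9600 (sensitivity)
- P(-|¬D) = 0.8543 (specificity)
- P(+|¬D) = 0.1457 (false positive rate = 1 - specificity)

Step 1: Find P(+)
P(+) = P(+|D)P(D) + P(+|¬D)P(¬D)
     = 0.9600 × 0.0593 + 0.1457 × 0.9407
     = 0.05692800 + 0.13705999
     = 0.19398799

Step 2: Apply Bayes' theorem for P(D|+)
P(D|+) = P(+|D)P(D) / P(+)
       = 0.05692800 / 0.19398799
       = 0.2935


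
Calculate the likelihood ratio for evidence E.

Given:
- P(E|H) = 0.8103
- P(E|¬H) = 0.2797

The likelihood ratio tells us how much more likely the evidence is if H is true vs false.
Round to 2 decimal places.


Likelihood Ratio (LR) = P(E|H) / P(E|¬H)

LR = 0.8103 / 0.2797
   = 2.90

The evidence is 2.90 times more likely if H is true than if H is false.
LR > 1, so observing E raises the odds in favor of H.


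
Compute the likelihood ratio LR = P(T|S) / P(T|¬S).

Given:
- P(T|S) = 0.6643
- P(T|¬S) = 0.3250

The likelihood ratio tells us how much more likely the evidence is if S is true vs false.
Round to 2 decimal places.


Likelihood Ratio (LR) = P(T|S) / P(T|¬S)

LR = 0.6643 / 0.3250
   = 2.04

The evidence is 2.04 times more likely if S is true than if S is false.
Because LR exceeds 1, T is evidence for S.


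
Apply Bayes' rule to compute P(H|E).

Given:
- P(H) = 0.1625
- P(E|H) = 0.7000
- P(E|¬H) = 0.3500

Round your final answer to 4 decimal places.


Bayes' theorem: P(H|E) = P(E|H) × P(H) / P(E)

Step 1: Calculate P(E) using law of total probability
P(E) = P(E|H)P(H) + P(E|¬H)P(¬H)
     = 0.7000 × 0.1625 + 0.3500 × 0.8375
     = 0.11375000 + 0.29312500
     = 0.40687500

Step 2: Apply Bayes' theorem
P(H|E) = P(E|H) × P(H) / P(E)
       = 0.11375000 / 0.40687500
       = 0.2796


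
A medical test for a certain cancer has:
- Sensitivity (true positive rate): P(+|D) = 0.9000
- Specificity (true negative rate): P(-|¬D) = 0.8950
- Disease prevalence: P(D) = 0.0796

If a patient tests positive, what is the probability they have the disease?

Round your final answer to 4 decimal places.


Let D = has disease, + = positive test

Given:
- P(D) = 0.0796 (prevalence)
- P(+|D) = 0.9000 (sensitivity)
- P(-|¬D) = 0.8950 (specificity)
- P(+|¬D) = 0.1050 (false positive rate = 1 - specificity)

Step 1: Find P(+)
P(+) = P(+|D)P(D) + P(+|¬D)P(¬D)
     = 0.9000 × 0.0796 + 0.1050 × 0.9204
     = 0.07164000 + 0.09664200
     = 0.16828200

Step 2: Apply Bayes' theorem for P(D|+)
P(D|+) = P(+|D)P(D) / P(+)
       = 0.07164000 / 0.16828200
       = 0.4257


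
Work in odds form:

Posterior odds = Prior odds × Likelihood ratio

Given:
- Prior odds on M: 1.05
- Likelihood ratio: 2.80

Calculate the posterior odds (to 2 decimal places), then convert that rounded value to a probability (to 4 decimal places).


Step 1: Calculate posterior odds
Posterior odds = Prior odds × LR
               = 1.05 × 2.80
               = 2.94

Step 2: Convert to probability
P(M|E) = Posterior odds / (1 + Posterior odds)
       = 2.94 / (1 + 2.94)
       = 2.94 / 3.94
       = 0.7462

The evidence increased P(M) from 0.5122 to 0.7462.


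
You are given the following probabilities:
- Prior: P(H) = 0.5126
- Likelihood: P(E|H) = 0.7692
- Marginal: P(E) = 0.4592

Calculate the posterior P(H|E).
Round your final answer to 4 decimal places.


Using Bayes' theorem:

P(H|E) = P(E|H) × P(H) / P(E)
       = 0.7692 × 0.5126 / 0.4592
       = 0.39429192 / 0.4592
       = 0.8586

The evidence strengthens our belief in H.
Prior: 0.5126 → Posterior: 0.8586


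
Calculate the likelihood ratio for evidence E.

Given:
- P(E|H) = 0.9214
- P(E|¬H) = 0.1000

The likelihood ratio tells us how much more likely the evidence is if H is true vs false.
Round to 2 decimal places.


Likelihood Ratio (LR) = P(E|H) / P(E|¬H)

LR = 0.9214 / 0.1000
   = 9.21

The evidence is 9.21 times more likely if H is true than if H is false.
LR > 1, so observing E raises the odds in favor of H.


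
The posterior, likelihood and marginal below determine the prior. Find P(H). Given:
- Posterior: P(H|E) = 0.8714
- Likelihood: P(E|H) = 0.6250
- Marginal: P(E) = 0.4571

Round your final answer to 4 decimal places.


From Bayes' theorem: P(H|E) = P(E|H) × P(H) / P(E)

Rearranging for P(H):
P(H) = P(H|E) × P(E) / P(E|H)
     = 0.8714 × 0.4571 / 0.6250
     = 0.39831694 / 0.6250
     = 0.6373


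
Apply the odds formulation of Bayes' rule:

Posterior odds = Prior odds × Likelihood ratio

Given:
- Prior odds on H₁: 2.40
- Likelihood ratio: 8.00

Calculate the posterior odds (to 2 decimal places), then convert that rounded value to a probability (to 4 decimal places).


Step 1: Calculate posterior odds
Posterior odds = Prior odds × LR
               = 2.40 × 8.00
               = 19.20

Step 2: Convert to probability
P(H₁|E) = Posterior odds / (1 + Posterior odds)
       = 19.20 / (1 + 19.20)
       = 19.20 / 20.20
       = 0.9505

The evidence increased P(H₁) from 0.7059 to 0.9505.


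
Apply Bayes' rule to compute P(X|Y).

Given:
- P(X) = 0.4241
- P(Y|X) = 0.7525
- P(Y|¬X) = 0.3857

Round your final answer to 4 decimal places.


Bayes' theorem: P(X|Y) = P(Y|X) × P(X) / P(Y)

Step 1: Calculate P(Y) using law of total probability
P(Y) = P(Y|X)P(X) + P(Y|¬X)P(¬X)
     = 0.7525 × 0.4241 + 0.3857 × 0.5759
     = 0.31913525 + 0.22212463
     = 0.54125988

Step 2: Apply Bayes' theorem
P(X|Y) = P(Y|X) × P(X) / P(Y)
       = 0.31913525 / 0.54125988
       = 0.5896


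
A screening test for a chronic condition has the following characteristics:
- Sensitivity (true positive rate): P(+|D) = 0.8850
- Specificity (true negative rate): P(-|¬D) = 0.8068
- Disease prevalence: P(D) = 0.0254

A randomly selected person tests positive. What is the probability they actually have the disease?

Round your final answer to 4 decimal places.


Let D = has disease, + = positive test

Given:
- P(D) = 0.0254 (prevalence)
- P(+|D) = 0.8850 (sensitivity)
- P(-|¬D) = 0.8068 (specificity)
- P(+|¬D) = 0.1932 (false positive rate = 1 - specificity)

Step 1: Find P(+)
P(+) = P(+|D)P(D) + P(+|¬D)P(¬D)
     = 0.8850 × 0.0254 + 0.1932 × 0.9746
     = 0.02247900 + 0.18829272
     = 0.21077172

Step 2: Apply Bayes' theorem for P(D|+)
P(D|+) = P(+|D)P(D) / P(+)
       = 0.02247900 / 0.21077172
       = 0.1067


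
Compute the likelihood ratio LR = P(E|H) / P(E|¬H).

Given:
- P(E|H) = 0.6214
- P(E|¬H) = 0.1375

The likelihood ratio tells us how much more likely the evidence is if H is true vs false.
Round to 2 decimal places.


Likelihood Ratio (LR) = P(E|H) / P(E|¬H)

LR = 0.6214 / 0.1375
   = 4.52

The evidence is 4.52 times more likely if H is true than if H is false.
Since LR > 1, the evidence supports H over ¬H.


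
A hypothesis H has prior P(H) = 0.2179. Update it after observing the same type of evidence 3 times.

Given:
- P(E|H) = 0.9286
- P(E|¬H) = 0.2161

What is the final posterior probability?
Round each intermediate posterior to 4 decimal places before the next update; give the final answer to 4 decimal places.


Sequential Bayesian updating:

Initial prior: P(H) = 0.2179

Update 1:
  P(E) = 0.9286 × 0.2179 + 0.2161 × 0.7821 = 0.20234194 + 0.16901181 = 0.37135375
  P(H|E) = 0.20234194 / 0.37135375 = 0.5449

Update 2:
  P(E) = 0.9286 × 0.5449 + 0.2161 × 0.4551 = 0.50599414 + 0.09834711 = 0.60434125
  P(H|E) = 0.50599414 / 0.60434125 = 0.8373

Update 3:
  P(E) = 0.9286 × 0.8373 + 0.2161 × 0.1627 = 0.77751678 + 0.03515947 = 0.81267625
  P(H|E) = 0.77751678 / 0.81267625 = 0.9567

Final posterior: 0.9567


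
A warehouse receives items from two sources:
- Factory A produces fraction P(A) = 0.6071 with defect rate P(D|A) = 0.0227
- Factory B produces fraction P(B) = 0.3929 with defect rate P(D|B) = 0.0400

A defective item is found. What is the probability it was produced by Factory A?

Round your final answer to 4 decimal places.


Let A = from Factory A, D = defective

Given:
- P(A) = 0.6071, P(B) = 0.3929
- P(D|A) = 0.0227, P(D|B) = 0.0400

Step 1: Find P(D)
P(D) = P(D|A)P(A) + P(D|B)P(B)
     = 0.0227 × 0.6071 + 0.0400 × 0.3929
     = 0.01378117 + 0.01571600
     = 0.02949717

Step 2: Apply Bayes' theorem
P(A|D) = P(D|A)P(A) / P(D)
       = 0.01378117 / 0.02949717
       = 0.4672


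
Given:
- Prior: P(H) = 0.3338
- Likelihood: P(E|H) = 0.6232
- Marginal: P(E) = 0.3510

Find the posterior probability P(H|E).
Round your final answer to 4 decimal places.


Using Bayes' theorem:

P(H|E) = P(E|H) × P(H) / P(E)
       = 0.6232 × 0.3338 / 0.3510
       = 0.20802416 / 0.3510
       = 0.5927

The evidence strengthens our belief in H.
Prior: 0.3338 → Posterior: 0.5927


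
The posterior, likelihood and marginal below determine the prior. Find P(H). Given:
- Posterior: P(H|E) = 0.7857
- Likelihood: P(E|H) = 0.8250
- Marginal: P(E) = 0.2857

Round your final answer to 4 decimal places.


From Bayes' theorem: P(H|E) = P(E|H) × P(H) / P(E)

Rearranging for P(H):
P(H) = P(H|E) × P(E) / P(E|H)
     = 0.7857 × 0.2857 / 0.8250
     = 0.22447449 / 0.8250
     = 0.2721


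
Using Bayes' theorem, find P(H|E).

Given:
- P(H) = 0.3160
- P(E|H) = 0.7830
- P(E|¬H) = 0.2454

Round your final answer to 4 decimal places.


Bayes' theorem: P(H|E) = P(E|H) × P(H) / P(E)

Step 1: Calculate P(E) using law of total probability
P(E) = P(E|H)P(H) + P(E|¬H)P(¬H)
     = 0.7830 × 0.3160 + 0.2454 × 0.6840
     = 0.24742800 + 0.16785360
     = 0.41528160

Step 2: Apply Bayes' theorem
P(H|E) = P(E|H) × P(H) / P(E)
       = 0.24742800 / 0.41528160
       = 0.5958


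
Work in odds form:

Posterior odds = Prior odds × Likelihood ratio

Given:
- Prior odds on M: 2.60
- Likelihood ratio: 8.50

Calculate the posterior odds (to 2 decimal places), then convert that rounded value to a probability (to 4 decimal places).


Step 1: Calculate posterior odds
Posterior odds = Prior odds × LR
               = 2.60 × 8.50
               = 22.10

Step 2: Convert to probability
P(M|E) = Posterior odds / (1 + Posterior odds)
       = 22.10 / (1 + 22.10)
       = 22.10 / 23.10
       = 0.9567

The evidence increased P(M) from 0.7222 to 0.9567.


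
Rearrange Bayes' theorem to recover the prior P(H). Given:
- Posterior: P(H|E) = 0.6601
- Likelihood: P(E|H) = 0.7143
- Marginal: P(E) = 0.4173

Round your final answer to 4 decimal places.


From Bayes' theorem: P(H|E) = P(E|H) × P(H) / P(E)

Rearranging for P(H):
P(H) = P(H|E) × P(E) / P(E|H)
     = 0.6601 × 0.4173 / 0.7143
     = 0.27545973 / 0.7143
     = 0.3856


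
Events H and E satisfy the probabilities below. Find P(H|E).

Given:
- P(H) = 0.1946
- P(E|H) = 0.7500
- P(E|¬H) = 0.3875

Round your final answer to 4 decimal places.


Bayes' theorem: P(H|E) = P(E|H) × P(H) / P(E)

Step 1: Calculate P(E) using law of total probability
P(E) = P(E|H)P(H) + P(E|¬H)P(¬H)
     = 0.7500 × 0.1946 + 0.3875 × 0.8054
     = 0.14595000 + 0.31209250
     = 0.45804250

Step 2: Apply Bayes' theorem
P(H|E) = P(E|H) × P(H) / P(E)
       = 0.14595000 / 0.45804250
       = 0.3186


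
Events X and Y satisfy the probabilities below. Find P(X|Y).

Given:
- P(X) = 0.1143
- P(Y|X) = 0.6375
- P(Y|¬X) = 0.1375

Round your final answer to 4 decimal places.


Bayes' theorem: P(X|Y) = P(Y|X) × P(X) / P(Y)

Step 1: Calculate P(Y) using law of total probability
P(Y) = P(Y|X)P(X) + P(Y|¬X)P(¬X)
     = 0.6375 × 0.1143 + 0.1375 × 0.8857
     = 0.07286625 + 0.12178375
     = 0.19465000

Step 2: Apply Bayes' theorem
P(X|Y) = P(Y|X) × P(X) / P(Y)
       = 0.07286625 / 0.19465000
       = 0.3743


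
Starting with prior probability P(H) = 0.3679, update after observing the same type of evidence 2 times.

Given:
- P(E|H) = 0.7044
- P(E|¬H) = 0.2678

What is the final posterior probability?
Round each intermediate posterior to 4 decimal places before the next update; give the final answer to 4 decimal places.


Sequential Bayesian updating:

Initial prior: P(H) = 0.3679

Update 1:
  P(E) = 0.7044 × 0.3679 + 0.2678 × 0.6321 = 0.25914876 + 0.16927638 = 0.42842514
  P(H|E) = 0.25914876 / 0.42842514 = 0.6049

Update 2:
  P(E) = 0.7044 × 0.6049 + 0.2678 × 0.3951 = 0.42609156 + 0.10580778 = 0.53189934
  P(H|E) = 0.42609156 / 0.53189934 = 0.8011

Final posterior: 0.8011


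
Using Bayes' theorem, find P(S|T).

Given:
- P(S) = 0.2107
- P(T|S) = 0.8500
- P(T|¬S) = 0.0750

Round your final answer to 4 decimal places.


Bayes' theorem: P(S|T) = P(T|S) × P(S) / P(T)

Step 1: Calculate P(T) using law of total probability
P(T) = P(T|S)P(S) + P(T|¬S)P(¬S)
     = 0.8500 × 0.2107 + 0.0750 × 0.7893
     = 0.17909500 + 0.05919750
     = 0.23829250

Step 2: Apply Bayes' theorem
P(S|T) = P(T|S) × P(S) / P(T)
       = 0.17909500 / 0.23829250
       = 0.7516


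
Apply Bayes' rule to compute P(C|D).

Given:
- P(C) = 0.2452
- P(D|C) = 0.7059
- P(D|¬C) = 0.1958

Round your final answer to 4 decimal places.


Bayes' theorem: P(C|D) = P(D|C) × P(C) / P(D)

Step 1: Calculate P(D) using law of total probability
P(D) = P(D|C)P(C) + P(D|¬C)P(¬C)
     = 0.7059 × 0.2452 + 0.1958 × 0.7548
     = 0.17308668 + 0.14778984
     = 0.32087652

Step 2: Apply Bayes' theorem
P(C|D) = P(D|C) × P(C) / P(D)
       = 0.17308668 / 0.32087652
       = 0.5394


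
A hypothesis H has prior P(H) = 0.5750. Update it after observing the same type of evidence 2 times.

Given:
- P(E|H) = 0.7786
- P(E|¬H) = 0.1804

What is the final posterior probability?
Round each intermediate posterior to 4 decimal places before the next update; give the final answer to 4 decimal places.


Sequential Bayesian updating:

Initial prior: P(H) = 0.5750

Update 1:
  P(E) = 0.7786 × 0.5750 + 0.1804 × 0.4250 = 0.44769500 + 0.07667000 = 0.52436500
  P(H|E) = 0.44769500 / 0.52436500 = 0.8538

Update 2:
  P(E) = 0.7786 × 0.8538 + 0.1804 × 0.1462 = 0.66476868 + 0.02637448 = 0.69114316
  P(H|E) = 0.66476868 / 0.69114316 = 0.9618

Final posterior: 0.9618
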